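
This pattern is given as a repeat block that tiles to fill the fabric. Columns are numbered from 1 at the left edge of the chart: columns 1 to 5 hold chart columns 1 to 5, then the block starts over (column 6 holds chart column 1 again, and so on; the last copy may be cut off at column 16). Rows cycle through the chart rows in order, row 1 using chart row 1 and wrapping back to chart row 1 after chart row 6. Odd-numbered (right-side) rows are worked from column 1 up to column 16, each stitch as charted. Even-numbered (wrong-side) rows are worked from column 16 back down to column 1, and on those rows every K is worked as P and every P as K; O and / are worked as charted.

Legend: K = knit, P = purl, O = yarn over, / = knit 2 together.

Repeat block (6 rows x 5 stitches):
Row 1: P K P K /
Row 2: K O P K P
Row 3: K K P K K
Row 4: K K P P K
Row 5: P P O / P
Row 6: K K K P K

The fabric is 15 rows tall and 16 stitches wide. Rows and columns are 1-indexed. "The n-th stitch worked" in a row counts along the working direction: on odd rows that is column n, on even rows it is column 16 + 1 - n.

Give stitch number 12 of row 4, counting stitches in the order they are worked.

Stitch:
P

Derivation:
For row 4: chart row = ((4-1) mod 6) + 1 = 4; this is a WS (even) row.
Chart row 4 tiled across columns 1-16: K K P P K K K P P K K K P P K K
WS: work from column 16 back to column 1 (reverse the tiled row), swapping K<->P (O and / unchanged).
Row 4 as worked: P P K K P P P K K P P P K K P P
Stitch 12 in working order -> P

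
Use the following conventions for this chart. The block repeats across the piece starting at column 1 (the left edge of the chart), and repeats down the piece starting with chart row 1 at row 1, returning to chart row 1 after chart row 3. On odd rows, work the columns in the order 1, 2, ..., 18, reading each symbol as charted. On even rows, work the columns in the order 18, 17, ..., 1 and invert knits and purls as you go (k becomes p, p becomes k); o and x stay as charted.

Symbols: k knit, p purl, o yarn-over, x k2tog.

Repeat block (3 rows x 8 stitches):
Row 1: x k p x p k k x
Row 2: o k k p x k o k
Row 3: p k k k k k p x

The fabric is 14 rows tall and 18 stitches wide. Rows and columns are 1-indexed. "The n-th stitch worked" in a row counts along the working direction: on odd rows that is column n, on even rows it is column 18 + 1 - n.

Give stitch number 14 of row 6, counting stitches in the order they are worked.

For row 6: chart row = ((6-1) mod 3) + 1 = 3; this is a WS (even) row.
Chart row 3 tiled across columns 1-18: p k k k k k p x p k k k k k p x p k
WS: work from column 18 back to column 1 (reverse the tiled row), swapping k<->p (o and x unchanged).
Row 6 as worked: p k x k p p p p p k x k p p p p p k
The 14th stitch worked is p.

== STITCH ==
p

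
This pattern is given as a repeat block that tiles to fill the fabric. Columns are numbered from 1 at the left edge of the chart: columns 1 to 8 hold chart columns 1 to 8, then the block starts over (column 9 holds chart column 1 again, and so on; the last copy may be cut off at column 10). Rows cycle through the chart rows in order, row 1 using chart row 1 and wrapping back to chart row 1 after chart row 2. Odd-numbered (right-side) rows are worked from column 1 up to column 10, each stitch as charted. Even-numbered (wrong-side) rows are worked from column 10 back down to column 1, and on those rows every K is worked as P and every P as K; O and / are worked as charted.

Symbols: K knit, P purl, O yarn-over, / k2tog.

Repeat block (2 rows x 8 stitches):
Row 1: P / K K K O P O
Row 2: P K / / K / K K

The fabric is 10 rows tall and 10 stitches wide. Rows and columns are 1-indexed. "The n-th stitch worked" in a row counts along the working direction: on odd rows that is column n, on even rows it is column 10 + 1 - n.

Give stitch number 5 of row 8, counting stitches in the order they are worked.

== STITCH ==
/

Derivation:
For row 8: chart row = ((8-1) mod 2) + 1 = 2; this is a WS (even) row.
Chart row 2 tiled across columns 1-10: P K / / K / K K P K
WS row: flip the tiled sequence (start at column 10) and apply K<->P; O and / stay.
Row 8 as worked: P K P P / P / / P K
Stitch 5 in working order -> /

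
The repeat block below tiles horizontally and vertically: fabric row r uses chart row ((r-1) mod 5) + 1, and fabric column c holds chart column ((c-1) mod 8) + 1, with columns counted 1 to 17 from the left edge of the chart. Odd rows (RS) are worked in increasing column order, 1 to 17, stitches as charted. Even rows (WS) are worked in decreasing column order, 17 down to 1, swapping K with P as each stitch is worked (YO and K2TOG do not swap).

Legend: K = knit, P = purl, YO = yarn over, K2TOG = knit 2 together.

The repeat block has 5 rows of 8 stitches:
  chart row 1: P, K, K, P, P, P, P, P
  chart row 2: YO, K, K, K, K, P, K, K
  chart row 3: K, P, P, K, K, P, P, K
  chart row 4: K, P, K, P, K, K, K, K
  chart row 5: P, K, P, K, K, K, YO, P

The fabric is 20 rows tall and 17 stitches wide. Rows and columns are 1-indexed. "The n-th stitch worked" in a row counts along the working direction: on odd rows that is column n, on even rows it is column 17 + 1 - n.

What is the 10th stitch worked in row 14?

For row 14: chart row = ((14-1) mod 5) + 1 = 4; this is a WS (even) row.
Chart row 4 tiled across columns 1-17: K P K P K K K K K P K P K K K K K
Wrong side: read the tiled row from column 17 down to 1 and exchange K with P (leave YO, K2TOG).
Row 14 as worked: P P P P P K P K P P P P P K P K P
Stitch 10 in working order -> P

Stitch:
P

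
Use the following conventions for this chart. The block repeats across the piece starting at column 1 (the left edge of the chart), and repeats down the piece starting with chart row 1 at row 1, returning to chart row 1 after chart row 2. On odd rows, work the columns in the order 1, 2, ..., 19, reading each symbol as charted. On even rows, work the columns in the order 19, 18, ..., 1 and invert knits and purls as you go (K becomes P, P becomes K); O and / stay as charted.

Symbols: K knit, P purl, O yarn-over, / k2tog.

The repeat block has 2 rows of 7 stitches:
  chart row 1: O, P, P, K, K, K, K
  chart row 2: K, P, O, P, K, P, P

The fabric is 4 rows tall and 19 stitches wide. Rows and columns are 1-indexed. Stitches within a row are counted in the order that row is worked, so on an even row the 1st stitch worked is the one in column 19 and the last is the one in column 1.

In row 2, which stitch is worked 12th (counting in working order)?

Row 2 uses chart row ((2-1) mod 2)+1 = 2. Row 2 is even, so WS.
Chart row 2 tiled across columns 1-19: K P O P K P P K P O P K P P K P O P K
WS: work from column 19 back to column 1 (reverse the tiled row), swapping K<->P (O and / unchanged).
Row 2 as worked: P K O K P K K P K O K P K K P K O K P
Counting 12 along the worked row gives P.

Result:
P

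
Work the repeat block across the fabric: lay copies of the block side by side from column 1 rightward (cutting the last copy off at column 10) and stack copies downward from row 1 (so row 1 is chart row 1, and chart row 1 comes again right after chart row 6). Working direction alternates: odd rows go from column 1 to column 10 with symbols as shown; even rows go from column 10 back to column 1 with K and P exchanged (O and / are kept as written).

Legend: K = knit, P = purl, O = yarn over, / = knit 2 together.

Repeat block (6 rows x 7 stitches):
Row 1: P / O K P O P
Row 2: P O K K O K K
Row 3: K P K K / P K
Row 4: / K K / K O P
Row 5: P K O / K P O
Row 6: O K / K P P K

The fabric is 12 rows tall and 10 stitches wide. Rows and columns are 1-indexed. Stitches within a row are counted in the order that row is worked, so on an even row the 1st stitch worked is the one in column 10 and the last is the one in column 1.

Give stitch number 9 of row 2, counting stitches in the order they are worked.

Stitch:
O

Derivation:
Row 2: (2-1) mod 6 = 1, so use chart row 2. Even row -> WS.
Chart row 2 tiled across columns 1-10: P O K K O K K P O K
Wrong side: read the tiled row from column 10 down to 1 and exchange K with P (leave O, /).
Row 2 as worked: P O K P P O P P O K
The 9th stitch worked is O.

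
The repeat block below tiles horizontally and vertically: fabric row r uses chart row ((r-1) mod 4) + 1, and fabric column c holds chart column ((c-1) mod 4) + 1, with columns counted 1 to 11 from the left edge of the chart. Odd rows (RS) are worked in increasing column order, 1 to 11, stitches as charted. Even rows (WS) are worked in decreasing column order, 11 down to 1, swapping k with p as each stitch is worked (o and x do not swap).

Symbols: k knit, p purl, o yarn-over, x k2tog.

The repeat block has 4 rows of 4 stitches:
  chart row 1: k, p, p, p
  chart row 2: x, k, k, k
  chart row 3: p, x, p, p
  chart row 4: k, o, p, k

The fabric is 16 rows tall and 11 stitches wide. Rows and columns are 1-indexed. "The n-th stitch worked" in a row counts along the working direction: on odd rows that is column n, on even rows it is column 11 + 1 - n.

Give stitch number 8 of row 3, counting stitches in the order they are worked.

For row 3: chart row = ((3-1) mod 4) + 1 = 3; this is a RS (odd) row.
Chart row 3 tiled across columns 1-11: p x p p p x p p p x p
RS: work column 1 to column 11, symbols as charted — the tiled row is the row as worked.
Stitch 8 in working order -> p

Stitch:
p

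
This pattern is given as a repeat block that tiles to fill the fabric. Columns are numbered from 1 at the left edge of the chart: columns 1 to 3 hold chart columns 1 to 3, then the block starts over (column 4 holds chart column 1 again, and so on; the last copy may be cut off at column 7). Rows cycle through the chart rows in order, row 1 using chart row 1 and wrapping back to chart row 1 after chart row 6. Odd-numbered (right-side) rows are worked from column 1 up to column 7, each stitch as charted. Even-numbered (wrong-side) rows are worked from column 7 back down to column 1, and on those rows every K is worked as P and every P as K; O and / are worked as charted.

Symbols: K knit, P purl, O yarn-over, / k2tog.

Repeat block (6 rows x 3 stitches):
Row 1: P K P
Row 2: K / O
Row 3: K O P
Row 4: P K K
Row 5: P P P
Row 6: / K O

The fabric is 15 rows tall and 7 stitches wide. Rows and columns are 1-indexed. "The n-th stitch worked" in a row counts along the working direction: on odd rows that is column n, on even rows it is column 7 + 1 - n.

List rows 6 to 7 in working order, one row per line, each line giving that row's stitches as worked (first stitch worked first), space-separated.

Row 6: chart row 6, WS - tiled (columns 1-7): / K O / K O /; work from column 7 back to 1 with K<->P swapped.
Row 7: chart row 1, RS - tile across columns 1-7 and work as-is.

== ROWS AS WORKED ==
/ O P / O P /
P K P P K P P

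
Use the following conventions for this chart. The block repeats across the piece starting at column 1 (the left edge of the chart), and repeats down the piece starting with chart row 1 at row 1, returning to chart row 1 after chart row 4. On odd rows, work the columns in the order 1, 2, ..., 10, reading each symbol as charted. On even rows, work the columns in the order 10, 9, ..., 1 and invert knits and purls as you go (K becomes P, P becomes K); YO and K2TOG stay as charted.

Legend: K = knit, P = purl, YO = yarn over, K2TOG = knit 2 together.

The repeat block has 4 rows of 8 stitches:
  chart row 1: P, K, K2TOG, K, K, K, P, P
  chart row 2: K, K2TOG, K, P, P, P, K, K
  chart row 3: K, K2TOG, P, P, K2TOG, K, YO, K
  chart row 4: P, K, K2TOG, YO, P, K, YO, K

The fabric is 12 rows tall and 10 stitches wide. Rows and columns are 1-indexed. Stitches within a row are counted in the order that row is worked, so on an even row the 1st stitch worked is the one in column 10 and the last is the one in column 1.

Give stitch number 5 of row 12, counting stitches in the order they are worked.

Row 12 uses chart row ((12-1) mod 4)+1 = 4. Row 12 is even, so WS.
Chart row 4 tiled across columns 1-10: P K K2TOG YO P K YO K P K
WS: work from column 10 back to column 1 (reverse the tiled row), swapping K<->P (YO and K2TOG unchanged).
Row 12 as worked: P K P YO P K YO K2TOG P K
The 5th stitch worked is P.

Stitch:
P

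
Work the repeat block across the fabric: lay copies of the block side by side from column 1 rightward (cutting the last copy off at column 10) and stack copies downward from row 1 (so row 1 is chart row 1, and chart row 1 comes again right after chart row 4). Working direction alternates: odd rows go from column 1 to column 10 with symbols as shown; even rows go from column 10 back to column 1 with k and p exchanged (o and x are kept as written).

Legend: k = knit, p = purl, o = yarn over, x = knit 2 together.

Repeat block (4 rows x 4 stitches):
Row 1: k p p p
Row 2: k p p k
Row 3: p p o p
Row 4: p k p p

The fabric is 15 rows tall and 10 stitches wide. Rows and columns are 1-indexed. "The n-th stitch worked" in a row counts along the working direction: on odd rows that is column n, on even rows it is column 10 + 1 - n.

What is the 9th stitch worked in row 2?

Stitch:
k

Derivation:
For row 2: chart row = ((2-1) mod 4) + 1 = 2; this is a WS (even) row.
Chart row 2 tiled across columns 1-10: k p p k k p p k k p
Wrong side: read the tiled row from column 10 down to 1 and exchange k with p (leave o, x).
Row 2 as worked: k p p k k p p k k p
Stitch 9 in working order -> k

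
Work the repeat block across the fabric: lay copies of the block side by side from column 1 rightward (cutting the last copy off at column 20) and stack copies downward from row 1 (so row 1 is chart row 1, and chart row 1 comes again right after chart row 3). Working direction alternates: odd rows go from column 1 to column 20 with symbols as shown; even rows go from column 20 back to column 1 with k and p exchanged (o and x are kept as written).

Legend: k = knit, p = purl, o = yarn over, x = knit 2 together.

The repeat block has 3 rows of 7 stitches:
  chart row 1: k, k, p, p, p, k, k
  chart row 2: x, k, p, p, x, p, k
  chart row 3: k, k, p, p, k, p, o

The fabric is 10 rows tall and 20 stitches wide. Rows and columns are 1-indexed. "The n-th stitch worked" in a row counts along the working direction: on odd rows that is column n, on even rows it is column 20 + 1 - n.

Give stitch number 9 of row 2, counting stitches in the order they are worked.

== STITCH ==
x

Derivation:
Row 2: (2-1) mod 3 = 1, so use chart row 2. Even row -> WS.
Chart row 2 tiled across columns 1-20: x k p p x p k x k p p x p k x k p p x p
Wrong side: read the tiled row from column 20 down to 1 and exchange k with p (leave o, x).
Row 2 as worked: k x k k p x p k x k k p x p k x k k p x
Stitch 9 in working order -> x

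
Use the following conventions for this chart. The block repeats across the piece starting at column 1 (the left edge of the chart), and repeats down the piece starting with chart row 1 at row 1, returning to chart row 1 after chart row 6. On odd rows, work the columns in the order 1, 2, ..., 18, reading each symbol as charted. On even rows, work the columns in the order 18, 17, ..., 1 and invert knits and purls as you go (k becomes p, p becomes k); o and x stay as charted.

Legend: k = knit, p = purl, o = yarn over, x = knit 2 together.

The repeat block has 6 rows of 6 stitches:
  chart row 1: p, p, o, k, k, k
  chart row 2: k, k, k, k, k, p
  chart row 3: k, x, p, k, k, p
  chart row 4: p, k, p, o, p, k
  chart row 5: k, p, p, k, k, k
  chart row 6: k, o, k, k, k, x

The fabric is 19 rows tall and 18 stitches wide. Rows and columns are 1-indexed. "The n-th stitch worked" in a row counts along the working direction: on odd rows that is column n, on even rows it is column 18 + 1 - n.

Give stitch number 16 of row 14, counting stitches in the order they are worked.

Row 14 uses chart row ((14-1) mod 6)+1 = 2. Row 14 is even, so WS.
Chart row 2 tiled across columns 1-18: k k k k k p k k k k k p k k k k k p
WS row: flip the tiled sequence (start at column 18) and apply k<->p; o and x stay.
Row 14 as worked: k p p p p p k p p p p p k p p p p p
The 16th stitch worked is p.

Result:
p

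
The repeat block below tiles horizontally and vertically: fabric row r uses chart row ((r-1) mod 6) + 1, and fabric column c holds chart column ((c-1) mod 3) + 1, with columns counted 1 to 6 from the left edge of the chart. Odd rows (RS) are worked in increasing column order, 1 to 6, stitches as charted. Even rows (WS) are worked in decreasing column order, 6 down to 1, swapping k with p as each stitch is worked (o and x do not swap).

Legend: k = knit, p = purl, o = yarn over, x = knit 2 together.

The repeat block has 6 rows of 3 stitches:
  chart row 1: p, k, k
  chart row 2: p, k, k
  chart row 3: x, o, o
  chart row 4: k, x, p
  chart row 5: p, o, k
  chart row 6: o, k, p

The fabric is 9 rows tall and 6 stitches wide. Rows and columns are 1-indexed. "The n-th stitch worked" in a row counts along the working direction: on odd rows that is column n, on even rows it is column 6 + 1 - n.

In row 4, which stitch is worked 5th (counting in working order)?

For row 4: chart row = ((4-1) mod 6) + 1 = 4; this is a WS (even) row.
Chart row 4 tiled across columns 1-6: k x p k x p
WS: work from column 6 back to column 1 (reverse the tiled row), swapping k<->p (o and x unchanged).
Row 4 as worked: k x p k x p
Stitch 5 in working order -> x

Stitch:
x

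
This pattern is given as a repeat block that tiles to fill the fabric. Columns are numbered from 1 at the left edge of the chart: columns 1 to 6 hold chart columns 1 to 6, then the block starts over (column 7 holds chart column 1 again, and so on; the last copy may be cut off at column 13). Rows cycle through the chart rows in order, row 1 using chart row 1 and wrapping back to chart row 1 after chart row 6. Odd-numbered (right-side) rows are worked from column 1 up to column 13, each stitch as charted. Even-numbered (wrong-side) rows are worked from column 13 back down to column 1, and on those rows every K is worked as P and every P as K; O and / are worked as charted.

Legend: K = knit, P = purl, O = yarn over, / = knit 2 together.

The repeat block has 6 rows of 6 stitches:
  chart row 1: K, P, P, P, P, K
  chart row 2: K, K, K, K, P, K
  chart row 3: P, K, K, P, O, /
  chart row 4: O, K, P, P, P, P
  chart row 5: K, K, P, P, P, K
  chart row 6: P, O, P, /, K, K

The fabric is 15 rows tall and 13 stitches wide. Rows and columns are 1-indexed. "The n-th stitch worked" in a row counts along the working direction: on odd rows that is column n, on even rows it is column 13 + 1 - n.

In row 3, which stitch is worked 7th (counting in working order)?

For row 3: chart row = ((3-1) mod 6) + 1 = 3; this is a RS (odd) row.
Chart row 3 tiled across columns 1-13: P K K P O / P K K P O / P
RS: work column 1 to column 13, symbols as charted — the tiled row is the row as worked.
Stitch 7 in working order -> P

Stitch:
P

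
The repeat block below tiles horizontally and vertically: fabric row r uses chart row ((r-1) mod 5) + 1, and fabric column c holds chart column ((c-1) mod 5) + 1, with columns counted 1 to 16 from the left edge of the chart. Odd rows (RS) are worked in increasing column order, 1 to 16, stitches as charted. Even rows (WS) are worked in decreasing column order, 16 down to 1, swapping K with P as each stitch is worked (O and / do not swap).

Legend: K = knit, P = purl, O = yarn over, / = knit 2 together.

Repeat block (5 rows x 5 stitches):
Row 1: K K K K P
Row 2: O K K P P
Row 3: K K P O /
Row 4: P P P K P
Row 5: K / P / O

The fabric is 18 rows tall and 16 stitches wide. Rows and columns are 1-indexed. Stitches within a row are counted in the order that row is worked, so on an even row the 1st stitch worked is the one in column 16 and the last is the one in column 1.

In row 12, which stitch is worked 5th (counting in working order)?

For row 12: chart row = ((12-1) mod 5) + 1 = 2; this is a WS (even) row.
Chart row 2 tiled across columns 1-16: O K K P P O K K P P O K K P P O
Wrong side: read the tiled row from column 16 down to 1 and exchange K with P (leave O, /).
Row 12 as worked: O K K P P O K K P P O K K P P O
The 5th stitch worked is P.

== STITCH ==
P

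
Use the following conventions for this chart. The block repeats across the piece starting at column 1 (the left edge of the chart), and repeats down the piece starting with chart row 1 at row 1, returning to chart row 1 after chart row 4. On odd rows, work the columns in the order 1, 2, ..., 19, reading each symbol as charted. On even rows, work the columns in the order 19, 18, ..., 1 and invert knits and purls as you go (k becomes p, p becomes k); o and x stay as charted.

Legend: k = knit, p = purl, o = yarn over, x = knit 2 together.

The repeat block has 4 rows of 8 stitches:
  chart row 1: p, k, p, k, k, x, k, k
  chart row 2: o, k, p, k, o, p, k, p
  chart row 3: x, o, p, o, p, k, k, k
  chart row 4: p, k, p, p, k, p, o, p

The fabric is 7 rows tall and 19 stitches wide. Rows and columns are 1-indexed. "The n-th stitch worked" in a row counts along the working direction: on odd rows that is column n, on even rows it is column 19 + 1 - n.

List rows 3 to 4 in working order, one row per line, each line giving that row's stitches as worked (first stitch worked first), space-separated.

Row 3: chart row 3, RS - tile across columns 1-19 and work as-is.
Row 4: chart row 4, WS - tiled (columns 1-19): p k p p k p o p p k p p k p o p p k p; work from column 19 back to 1 with k<->p swapped.

== ROWS AS WORKED ==
x o p o p k k k x o p o p k k k x o p
k p k k o k p k k p k k o k p k k p k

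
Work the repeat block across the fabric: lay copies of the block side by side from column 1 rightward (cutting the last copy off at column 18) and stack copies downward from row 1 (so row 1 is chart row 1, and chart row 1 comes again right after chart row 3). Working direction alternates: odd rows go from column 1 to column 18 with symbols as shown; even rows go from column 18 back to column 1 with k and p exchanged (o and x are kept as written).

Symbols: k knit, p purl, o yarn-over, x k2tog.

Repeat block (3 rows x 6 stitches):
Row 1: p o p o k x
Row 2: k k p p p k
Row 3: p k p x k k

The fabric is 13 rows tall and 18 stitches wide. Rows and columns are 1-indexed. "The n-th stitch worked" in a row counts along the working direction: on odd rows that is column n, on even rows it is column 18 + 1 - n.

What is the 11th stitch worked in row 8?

Row 8: (8-1) mod 3 = 1, so use chart row 2. Even row -> WS.
Chart row 2 tiled across columns 1-18: k k p p p k k k p p p k k k p p p k
WS: work from column 18 back to column 1 (reverse the tiled row), swapping k<->p (o and x unchanged).
Row 8 as worked: p k k k p p p k k k p p p k k k p p
Counting 11 along the worked row gives p.

Result:
p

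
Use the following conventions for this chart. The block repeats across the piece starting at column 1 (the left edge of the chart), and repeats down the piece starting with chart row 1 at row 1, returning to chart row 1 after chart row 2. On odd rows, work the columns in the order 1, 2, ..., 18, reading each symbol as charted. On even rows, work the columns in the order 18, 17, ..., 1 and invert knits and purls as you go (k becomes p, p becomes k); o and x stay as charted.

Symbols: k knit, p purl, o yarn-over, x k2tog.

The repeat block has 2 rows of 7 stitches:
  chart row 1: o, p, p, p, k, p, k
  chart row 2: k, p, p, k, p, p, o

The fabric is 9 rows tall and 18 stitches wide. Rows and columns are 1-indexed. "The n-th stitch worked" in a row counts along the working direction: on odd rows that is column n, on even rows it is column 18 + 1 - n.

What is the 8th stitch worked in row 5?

Row 5 uses chart row ((5-1) mod 2)+1 = 1. Row 5 is odd, so RS.
Chart row 1 tiled across columns 1-18: o p p p k p k o p p p k p k o p p p
RS row: no reversal, no swap; stitch n worked = column n.
Stitch 8 in working order -> o

== STITCH ==
o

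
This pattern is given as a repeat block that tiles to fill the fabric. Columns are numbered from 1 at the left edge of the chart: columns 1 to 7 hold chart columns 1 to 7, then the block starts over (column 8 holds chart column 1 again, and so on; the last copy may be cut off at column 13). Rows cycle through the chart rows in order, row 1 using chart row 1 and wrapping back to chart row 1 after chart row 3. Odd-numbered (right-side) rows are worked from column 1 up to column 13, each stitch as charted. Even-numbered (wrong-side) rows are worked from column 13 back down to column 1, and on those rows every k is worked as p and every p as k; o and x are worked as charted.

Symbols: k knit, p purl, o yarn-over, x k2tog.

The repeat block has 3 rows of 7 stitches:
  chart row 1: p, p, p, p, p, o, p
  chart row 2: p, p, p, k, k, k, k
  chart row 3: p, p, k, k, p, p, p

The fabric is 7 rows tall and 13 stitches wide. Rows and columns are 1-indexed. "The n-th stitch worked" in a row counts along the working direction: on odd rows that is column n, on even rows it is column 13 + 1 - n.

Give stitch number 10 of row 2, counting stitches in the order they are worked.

Row 2: (2-1) mod 3 = 1, so use chart row 2. Even row -> WS.
Chart row 2 tiled across columns 1-13: p p p k k k k p p p k k k
WS: work from column 13 back to column 1 (reverse the tiled row), swapping k<->p (o and x unchanged).
Row 2 as worked: p p p k k k p p p p k k k
Stitch 10 in working order -> p

Stitch:
p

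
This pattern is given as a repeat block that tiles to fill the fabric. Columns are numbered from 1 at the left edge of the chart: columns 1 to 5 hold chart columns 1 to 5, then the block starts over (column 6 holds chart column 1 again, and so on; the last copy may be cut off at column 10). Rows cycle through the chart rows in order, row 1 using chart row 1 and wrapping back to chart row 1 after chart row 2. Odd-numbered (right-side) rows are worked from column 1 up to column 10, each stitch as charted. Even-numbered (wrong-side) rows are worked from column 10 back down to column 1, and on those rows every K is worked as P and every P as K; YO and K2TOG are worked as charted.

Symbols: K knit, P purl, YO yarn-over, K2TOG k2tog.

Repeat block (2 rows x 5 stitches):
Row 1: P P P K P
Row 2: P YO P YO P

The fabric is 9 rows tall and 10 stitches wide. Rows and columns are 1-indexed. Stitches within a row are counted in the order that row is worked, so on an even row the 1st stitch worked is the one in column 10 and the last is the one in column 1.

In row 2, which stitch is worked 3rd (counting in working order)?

Row 2 uses chart row ((2-1) mod 2)+1 = 2. Row 2 is even, so WS.
Chart row 2 tiled across columns 1-10: P YO P YO P P YO P YO P
WS row: flip the tiled sequence (start at column 10) and apply K<->P; YO and K2TOG stay.
Row 2 as worked: K YO K YO K K YO K YO K
Stitch 3 in working order -> K

Result:
K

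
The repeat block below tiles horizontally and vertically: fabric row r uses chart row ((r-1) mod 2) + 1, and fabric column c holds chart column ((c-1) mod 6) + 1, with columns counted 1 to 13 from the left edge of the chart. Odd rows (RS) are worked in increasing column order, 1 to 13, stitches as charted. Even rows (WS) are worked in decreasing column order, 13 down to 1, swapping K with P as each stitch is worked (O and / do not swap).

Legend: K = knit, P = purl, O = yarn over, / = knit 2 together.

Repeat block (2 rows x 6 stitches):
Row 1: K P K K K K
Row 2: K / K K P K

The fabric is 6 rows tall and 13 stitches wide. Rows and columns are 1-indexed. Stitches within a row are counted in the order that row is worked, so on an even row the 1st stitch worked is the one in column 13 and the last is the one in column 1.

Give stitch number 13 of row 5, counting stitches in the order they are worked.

For row 5: chart row = ((5-1) mod 2) + 1 = 1; this is a RS (odd) row.
Chart row 1 tiled across columns 1-13: K P K K K K K P K K K K K
RS row: no reversal, no swap; stitch n worked = column n.
Stitch 13 in working order -> K

Result:
K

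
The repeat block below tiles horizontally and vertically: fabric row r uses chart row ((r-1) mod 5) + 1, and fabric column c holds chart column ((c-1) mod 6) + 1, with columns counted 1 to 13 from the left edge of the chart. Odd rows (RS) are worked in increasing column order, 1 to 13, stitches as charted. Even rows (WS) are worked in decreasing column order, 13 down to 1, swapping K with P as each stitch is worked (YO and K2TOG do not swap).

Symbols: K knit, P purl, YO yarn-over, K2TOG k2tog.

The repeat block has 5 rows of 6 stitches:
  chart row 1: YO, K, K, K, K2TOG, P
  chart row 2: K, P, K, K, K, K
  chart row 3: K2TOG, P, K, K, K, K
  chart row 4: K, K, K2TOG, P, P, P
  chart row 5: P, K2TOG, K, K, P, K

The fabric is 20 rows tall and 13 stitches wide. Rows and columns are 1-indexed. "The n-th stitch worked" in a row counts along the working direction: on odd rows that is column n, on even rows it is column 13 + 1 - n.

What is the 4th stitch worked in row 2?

== STITCH ==
P

Derivation:
Row 2 uses chart row ((2-1) mod 5)+1 = 2. Row 2 is even, so WS.
Chart row 2 tiled across columns 1-13: K P K K K K K P K K K K K
WS: work from column 13 back to column 1 (reverse the tiled row), swapping K<->P (YO and K2TOG unchanged).
Row 2 as worked: P P P P P K P P P P P K P
The 4th stitch worked is P.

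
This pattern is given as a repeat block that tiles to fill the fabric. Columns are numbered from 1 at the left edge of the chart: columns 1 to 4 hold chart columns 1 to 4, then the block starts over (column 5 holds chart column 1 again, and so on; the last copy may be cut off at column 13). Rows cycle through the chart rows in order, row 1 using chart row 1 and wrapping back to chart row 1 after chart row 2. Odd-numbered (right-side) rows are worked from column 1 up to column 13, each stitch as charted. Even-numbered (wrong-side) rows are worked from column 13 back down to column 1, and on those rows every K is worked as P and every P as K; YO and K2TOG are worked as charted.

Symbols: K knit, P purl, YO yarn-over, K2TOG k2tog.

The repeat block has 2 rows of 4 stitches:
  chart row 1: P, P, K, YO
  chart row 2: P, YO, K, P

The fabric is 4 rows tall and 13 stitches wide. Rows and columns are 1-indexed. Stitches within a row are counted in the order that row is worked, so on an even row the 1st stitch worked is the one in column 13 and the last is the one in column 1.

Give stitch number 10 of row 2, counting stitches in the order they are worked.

== STITCH ==
K

Derivation:
Row 2: (2-1) mod 2 = 1, so use chart row 2. Even row -> WS.
Chart row 2 tiled across columns 1-13: P YO K P P YO K P P YO K P P
WS: work from column 13 back to column 1 (reverse the tiled row), swapping K<->P (YO and K2TOG unchanged).
Row 2 as worked: K K P YO K K P YO K K P YO K
Stitch 10 in working order -> K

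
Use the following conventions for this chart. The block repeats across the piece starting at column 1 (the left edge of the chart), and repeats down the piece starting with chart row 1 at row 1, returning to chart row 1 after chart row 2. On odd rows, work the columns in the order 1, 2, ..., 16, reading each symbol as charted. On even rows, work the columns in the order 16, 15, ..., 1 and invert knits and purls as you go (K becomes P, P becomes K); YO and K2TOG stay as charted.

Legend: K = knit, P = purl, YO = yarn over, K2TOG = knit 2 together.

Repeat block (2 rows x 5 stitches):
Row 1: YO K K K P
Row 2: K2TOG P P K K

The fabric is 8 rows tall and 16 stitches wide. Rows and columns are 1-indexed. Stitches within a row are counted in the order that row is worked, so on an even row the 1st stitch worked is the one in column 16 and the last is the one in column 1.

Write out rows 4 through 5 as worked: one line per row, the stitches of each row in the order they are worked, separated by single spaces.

Result:
K2TOG P P K K K2TOG P P K K K2TOG P P K K K2TOG
YO K K K P YO K K K P YO K K K P YO

Derivation:
Row 4: chart row 2, WS - tiled (columns 1-16): K2TOG P P K K K2TOG P P K K K2TOG P P K K K2TOG; work from column 16 back to 1 with K<->P swapped.
Row 5: chart row 1, RS - tile across columns 1-16 and work as-is.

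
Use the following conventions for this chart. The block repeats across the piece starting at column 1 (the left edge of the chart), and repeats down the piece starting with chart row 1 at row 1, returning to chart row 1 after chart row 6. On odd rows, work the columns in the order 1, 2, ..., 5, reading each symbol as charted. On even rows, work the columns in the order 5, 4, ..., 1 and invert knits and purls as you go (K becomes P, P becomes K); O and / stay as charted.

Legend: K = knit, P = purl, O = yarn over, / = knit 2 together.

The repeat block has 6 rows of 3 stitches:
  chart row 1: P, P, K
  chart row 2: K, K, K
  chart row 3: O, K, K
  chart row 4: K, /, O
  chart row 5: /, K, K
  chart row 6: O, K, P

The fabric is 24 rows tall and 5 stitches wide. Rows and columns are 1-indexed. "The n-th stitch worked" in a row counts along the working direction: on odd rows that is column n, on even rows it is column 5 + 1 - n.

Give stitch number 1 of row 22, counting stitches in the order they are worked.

Stitch:
/

Derivation:
For row 22: chart row = ((22-1) mod 6) + 1 = 4; this is a WS (even) row.
Chart row 4 tiled across columns 1-5: K / O K /
Wrong side: read the tiled row from column 5 down to 1 and exchange K with P (leave O, /).
Row 22 as worked: / P O / P
Counting 1 along the worked row gives /.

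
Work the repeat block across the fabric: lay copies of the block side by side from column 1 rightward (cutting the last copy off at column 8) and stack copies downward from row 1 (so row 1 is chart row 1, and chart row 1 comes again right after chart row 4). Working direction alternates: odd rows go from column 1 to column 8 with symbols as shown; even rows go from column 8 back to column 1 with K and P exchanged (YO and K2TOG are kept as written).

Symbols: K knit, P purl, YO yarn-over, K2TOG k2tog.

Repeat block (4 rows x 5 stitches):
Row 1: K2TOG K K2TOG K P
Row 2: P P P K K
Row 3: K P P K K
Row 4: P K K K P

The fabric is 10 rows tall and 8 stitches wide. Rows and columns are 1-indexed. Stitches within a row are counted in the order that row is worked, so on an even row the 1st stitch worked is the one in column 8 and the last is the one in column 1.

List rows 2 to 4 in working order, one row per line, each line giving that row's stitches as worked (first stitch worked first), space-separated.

Row 2: chart row 2, WS - tiled (columns 1-8): P P P K K P P P; work from column 8 back to 1 with K<->P swapped.
Row 3: chart row 3, RS - tile across columns 1-8 and work as-is.
Row 4: chart row 4, WS - tiled (columns 1-8): P K K K P P K K; work from column 8 back to 1 with K<->P swapped.

Result:
K K K P P K K K
K P P K K K P P
P P K K P P P K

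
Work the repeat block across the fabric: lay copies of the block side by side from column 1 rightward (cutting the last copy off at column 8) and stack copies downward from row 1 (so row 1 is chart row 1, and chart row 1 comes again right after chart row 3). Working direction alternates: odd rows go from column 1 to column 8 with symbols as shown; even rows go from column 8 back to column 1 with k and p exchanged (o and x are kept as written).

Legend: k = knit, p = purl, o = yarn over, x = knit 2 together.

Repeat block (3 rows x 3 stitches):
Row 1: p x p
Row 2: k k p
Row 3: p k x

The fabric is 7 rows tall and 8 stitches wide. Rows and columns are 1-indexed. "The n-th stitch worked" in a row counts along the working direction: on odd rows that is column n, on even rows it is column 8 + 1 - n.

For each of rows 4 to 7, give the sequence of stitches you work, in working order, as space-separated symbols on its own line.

Row 4: chart row 1, WS - tiled (columns 1-8): p x p p x p p x; work from column 8 back to 1 with k<->p swapped.
Row 5: chart row 2, RS - tile across columns 1-8 and work as-is.
Row 6: chart row 3, WS - tiled (columns 1-8): p k x p k x p k; work from column 8 back to 1 with k<->p swapped.
Row 7: chart row 1, RS - tile across columns 1-8 and work as-is.

== ROWS AS WORKED ==
x k k x k k x k
k k p k k p k k
p k x p k x p k
p x p p x p p x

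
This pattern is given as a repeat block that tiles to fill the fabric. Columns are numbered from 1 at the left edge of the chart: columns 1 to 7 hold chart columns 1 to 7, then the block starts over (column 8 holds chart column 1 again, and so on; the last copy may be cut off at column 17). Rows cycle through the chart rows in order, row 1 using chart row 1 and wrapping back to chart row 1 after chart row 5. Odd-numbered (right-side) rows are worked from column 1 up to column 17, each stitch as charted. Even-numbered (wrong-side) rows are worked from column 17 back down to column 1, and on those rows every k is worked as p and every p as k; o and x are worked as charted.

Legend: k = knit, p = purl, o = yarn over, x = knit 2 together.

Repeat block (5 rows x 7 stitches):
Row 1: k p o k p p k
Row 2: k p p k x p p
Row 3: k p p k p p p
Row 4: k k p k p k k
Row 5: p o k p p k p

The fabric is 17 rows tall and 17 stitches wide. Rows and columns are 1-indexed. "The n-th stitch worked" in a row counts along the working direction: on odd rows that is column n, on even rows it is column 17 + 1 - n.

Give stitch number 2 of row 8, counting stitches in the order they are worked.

Row 8: (8-1) mod 5 = 2, so use chart row 3. Even row -> WS.
Chart row 3 tiled across columns 1-17: k p p k p p p k p p k p p p k p p
WS row: flip the tiled sequence (start at column 17) and apply k<->p; o and x stay.
Row 8 as worked: k k p k k k p k k p k k k p k k p
The 2nd stitch worked is k.

Result:
k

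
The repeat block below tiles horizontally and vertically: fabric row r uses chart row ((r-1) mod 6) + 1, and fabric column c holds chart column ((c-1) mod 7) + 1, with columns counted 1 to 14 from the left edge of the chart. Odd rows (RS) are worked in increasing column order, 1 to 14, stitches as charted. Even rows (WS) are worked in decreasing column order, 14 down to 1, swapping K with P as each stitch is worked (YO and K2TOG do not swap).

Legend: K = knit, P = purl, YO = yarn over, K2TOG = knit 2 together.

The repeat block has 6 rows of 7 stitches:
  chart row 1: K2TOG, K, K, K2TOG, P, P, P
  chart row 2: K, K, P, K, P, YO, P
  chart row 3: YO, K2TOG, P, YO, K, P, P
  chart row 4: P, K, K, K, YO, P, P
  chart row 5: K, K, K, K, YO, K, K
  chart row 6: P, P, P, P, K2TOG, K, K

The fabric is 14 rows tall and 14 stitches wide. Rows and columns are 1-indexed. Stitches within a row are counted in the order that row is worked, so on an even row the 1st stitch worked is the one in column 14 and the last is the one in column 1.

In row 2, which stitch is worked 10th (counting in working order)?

Result:
K

Derivation:
Row 2: (2-1) mod 6 = 1, so use chart row 2. Even row -> WS.
Chart row 2 tiled across columns 1-14: K K P K P YO P K K P K P YO P
Wrong side: read the tiled row from column 14 down to 1 and exchange K with P (leave YO, K2TOG).
Row 2 as worked: K YO K P K P P K YO K P K P P
Counting 10 along the worked row gives K.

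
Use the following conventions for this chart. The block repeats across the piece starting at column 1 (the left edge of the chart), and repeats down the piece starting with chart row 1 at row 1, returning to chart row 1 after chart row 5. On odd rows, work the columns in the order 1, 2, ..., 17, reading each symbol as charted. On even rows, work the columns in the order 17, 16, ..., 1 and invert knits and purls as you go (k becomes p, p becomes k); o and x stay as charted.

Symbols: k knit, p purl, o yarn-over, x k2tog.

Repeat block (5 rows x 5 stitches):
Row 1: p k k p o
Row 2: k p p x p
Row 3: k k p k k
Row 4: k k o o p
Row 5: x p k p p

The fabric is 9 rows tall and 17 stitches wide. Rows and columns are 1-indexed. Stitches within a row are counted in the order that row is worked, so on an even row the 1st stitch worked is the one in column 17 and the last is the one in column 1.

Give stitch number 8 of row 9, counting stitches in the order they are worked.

Row 9 uses chart row ((9-1) mod 5)+1 = 4. Row 9 is odd, so RS.
Chart row 4 tiled across columns 1-17: k k o o p k k o o p k k o o p k k
RS row: no reversal, no swap; stitch n worked = column n.
Stitch 8 in working order -> o

Stitch:
o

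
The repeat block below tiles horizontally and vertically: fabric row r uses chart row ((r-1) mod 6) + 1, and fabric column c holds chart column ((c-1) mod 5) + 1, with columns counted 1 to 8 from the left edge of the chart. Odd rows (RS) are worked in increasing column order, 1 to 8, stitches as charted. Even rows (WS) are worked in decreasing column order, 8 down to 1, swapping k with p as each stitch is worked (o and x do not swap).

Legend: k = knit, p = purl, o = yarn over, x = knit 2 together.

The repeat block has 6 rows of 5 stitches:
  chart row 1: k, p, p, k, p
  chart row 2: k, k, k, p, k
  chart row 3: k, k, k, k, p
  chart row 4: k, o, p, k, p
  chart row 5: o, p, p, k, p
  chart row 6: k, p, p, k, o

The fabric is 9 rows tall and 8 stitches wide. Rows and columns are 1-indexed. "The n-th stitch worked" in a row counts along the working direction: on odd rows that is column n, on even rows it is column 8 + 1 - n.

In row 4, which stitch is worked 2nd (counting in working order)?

For row 4: chart row = ((4-1) mod 6) + 1 = 4; this is a WS (even) row.
Chart row 4 tiled across columns 1-8: k o p k p k o p
WS: work from column 8 back to column 1 (reverse the tiled row), swapping k<->p (o and x unchanged).
Row 4 as worked: k o p k p k o p
Counting 2 along the worked row gives o.

== STITCH ==
o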